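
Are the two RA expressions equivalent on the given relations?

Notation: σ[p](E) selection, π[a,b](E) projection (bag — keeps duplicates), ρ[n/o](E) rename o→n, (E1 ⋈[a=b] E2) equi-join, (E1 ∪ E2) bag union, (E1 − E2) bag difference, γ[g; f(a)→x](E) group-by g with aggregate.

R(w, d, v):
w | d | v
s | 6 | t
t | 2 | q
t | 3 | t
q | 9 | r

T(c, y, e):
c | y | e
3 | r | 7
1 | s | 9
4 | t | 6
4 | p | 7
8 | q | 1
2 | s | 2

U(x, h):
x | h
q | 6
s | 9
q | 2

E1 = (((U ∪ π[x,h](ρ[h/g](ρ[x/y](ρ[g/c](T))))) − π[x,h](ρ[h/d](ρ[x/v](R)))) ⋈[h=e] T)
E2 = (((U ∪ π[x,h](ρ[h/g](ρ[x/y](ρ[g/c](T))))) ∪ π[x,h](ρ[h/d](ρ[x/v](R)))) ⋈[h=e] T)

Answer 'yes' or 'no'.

E1 row counts bottom-up:
  U → 3
  T → 6
  ρ[g/c](T) → 6
  ρ[x/y](ρ[g/c](T)) → 6
  ρ[h/g](ρ[x/y](ρ[g/c](T))) → 6
  π[x,h](ρ[h/g](ρ[x/y](ρ[g/c](T)))) → 6
  (U ∪ π[x,h](ρ[h/g](ρ[x/y](ρ[g/c](T))))) → 9
  R → 4
  ρ[x/v](R) → 4
  ρ[h/d](ρ[x/v](R)) → 4
  π[x,h](ρ[h/d](ρ[x/v](R))) → 4
  ((U ∪ π[x,h](ρ[h/g](ρ[x/y](ρ[g/c](T))))) − π[x,h](ρ[h/d](ρ[x/v](R)))) → 8
  T → 6
  (((U ∪ π[x,h](ρ[h/g](ρ[x/y](ρ[g/c](T))))) − π[x,h](ρ[h/d](ρ[x/v](R)))) ⋈[h=e] T) → 4
E2 row counts bottom-up:
  U → 3
  T → 6
  ρ[g/c](T) → 6
  ρ[x/y](ρ[g/c](T)) → 6
  ρ[h/g](ρ[x/y](ρ[g/c](T))) → 6
  π[x,h](ρ[h/g](ρ[x/y](ρ[g/c](T)))) → 6
  (U ∪ π[x,h](ρ[h/g](ρ[x/y](ρ[g/c](T))))) → 9
  R → 4
  ρ[x/v](R) → 4
  ρ[h/d](ρ[x/v](R)) → 4
  π[x,h](ρ[h/d](ρ[x/v](R))) → 4
  ((U ∪ π[x,h](ρ[h/g](ρ[x/y](ρ[g/c](T))))) ∪ π[x,h](ρ[h/d](ρ[x/v](R)))) → 13
  T → 6
  (((U ∪ π[x,h](ρ[h/g](ρ[x/y](ρ[g/c](T))))) ∪ π[x,h](ρ[h/d](ρ[x/v](R)))) ⋈[h=e] T) → 8

E1 result:
x | h | c | y | e
q | 6 | 4 | t | 6
s | 1 | 8 | q | 1
s | 2 | 2 | s | 2
s | 9 | 1 | s | 9
E2 result:
x | h | c | y | e
q | 2 | 2 | s | 2
q | 2 | 2 | s | 2
q | 6 | 4 | t | 6
r | 9 | 1 | s | 9
s | 1 | 8 | q | 1
s | 2 | 2 | s | 2
s | 9 | 1 | s | 9
t | 6 | 4 | t | 6
Witness: ('t', 6, 4, 't', 6) appears 0× in E1 but 1× in E2.

no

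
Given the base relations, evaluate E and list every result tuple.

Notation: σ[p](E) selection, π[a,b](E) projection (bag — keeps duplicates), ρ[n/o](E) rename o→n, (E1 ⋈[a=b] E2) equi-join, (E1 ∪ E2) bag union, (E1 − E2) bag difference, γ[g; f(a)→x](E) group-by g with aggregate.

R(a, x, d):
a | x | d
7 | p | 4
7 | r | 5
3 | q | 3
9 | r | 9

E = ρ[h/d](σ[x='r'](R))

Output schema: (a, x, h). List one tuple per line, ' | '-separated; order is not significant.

Subexpression sizes:
  R → 4
  σ[x='r'](R) → 2
  ρ[h/d](σ[x='r'](R)) → 2

== RESULT ==
a | x | h
7 | r | 5
9 | r | 9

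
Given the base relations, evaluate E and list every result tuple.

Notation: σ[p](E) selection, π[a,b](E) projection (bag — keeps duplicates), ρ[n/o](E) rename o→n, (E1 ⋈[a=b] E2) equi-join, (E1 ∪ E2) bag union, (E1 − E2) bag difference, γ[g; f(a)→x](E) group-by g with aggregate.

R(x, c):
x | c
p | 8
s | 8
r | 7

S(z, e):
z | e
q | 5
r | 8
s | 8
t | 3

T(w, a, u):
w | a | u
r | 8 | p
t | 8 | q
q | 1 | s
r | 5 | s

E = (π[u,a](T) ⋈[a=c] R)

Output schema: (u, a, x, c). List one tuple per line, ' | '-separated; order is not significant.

Per-node cardinality:
  T → 4
  π[u,a](T) → 4
  R → 3
  (π[u,a](T) ⋈[a=c] R) → 4

== RESULT ==
u | a | x | c
p | 8 | p | 8
p | 8 | s | 8
q | 8 | p | 8
q | 8 | s | 8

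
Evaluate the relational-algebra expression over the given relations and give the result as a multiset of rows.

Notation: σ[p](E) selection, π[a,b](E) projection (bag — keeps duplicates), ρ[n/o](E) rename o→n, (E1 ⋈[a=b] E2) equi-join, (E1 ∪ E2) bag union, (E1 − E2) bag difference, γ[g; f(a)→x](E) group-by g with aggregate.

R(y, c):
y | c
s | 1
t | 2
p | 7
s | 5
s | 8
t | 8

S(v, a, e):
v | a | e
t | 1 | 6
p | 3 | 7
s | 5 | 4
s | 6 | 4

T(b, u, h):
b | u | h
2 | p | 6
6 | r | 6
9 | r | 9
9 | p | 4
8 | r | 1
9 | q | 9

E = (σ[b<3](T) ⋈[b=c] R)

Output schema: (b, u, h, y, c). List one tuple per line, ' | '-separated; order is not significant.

Stepwise |·|:
  T → 6
  σ[b<3](T) → 1
  R → 6
  (σ[b<3](T) ⋈[b=c] R) → 1

== RESULT ==
b | u | h | y | c
2 | p | 6 | t | 2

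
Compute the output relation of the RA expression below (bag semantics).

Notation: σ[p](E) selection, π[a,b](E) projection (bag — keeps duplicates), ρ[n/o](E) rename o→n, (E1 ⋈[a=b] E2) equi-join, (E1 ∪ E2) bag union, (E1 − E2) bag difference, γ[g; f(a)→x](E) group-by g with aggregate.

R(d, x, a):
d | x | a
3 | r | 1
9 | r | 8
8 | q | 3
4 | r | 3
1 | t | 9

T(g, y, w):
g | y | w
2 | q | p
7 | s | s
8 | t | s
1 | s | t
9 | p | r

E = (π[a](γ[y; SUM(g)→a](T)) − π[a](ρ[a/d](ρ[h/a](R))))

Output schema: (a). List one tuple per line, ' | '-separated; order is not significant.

Per-node cardinality:
  T → 5
  γ[y; SUM(g)→a](T) → 4
  π[a](γ[y; SUM(g)→a](T)) → 4
  R → 5
  ρ[h/a](R) → 5
  ρ[a/d](ρ[h/a](R)) → 5
  π[a](ρ[a/d](ρ[h/a](R))) → 5
  (π[a](γ[y; SUM(g)→a](T)) − π[a](ρ[a/d](ρ[h/a](R)))) → 2

== RESULT ==
a
2
8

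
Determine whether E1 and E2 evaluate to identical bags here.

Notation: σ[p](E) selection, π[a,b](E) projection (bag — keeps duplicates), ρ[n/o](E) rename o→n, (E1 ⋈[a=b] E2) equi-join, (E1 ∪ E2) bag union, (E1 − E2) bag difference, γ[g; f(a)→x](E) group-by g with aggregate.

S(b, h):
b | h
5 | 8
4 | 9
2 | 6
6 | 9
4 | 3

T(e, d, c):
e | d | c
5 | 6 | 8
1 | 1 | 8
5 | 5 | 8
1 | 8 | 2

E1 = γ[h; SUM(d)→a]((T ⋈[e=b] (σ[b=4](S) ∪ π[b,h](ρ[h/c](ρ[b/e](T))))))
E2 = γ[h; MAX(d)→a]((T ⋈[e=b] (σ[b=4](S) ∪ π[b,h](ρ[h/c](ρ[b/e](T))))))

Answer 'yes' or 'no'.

E1 per-node cardinality:
  T → 4
  S → 5
  σ[b=4](S) → 2
  T → 4
  ρ[b/e](T) → 4
  ρ[h/c](ρ[b/e](T)) → 4
  π[b,h](ρ[h/c](ρ[b/e](T))) → 4
  (σ[b=4](S) ∪ π[b,h](ρ[h/c](ρ[b/e](T)))) → 6
  (T ⋈[e=b] (σ[b=4](S) ∪ π[b,h](ρ[h/c](ρ[b/e](T))))) → 8
  γ[h; SUM(d)→a]((T ⋈[e=b] (σ[b=4](S) ∪ π[b,h](ρ[h/c](ρ[b/e](T)))))) → 2
E2 per-node cardinality:
  T → 4
  S → 5
  σ[b=4](S) → 2
  T → 4
  ρ[b/e](T) → 4
  ρ[h/c](ρ[b/e](T)) → 4
  π[b,h](ρ[h/c](ρ[b/e](T))) → 4
  (σ[b=4](S) ∪ π[b,h](ρ[h/c](ρ[b/e](T)))) → 6
  (T ⋈[e=b] (σ[b=4](S) ∪ π[b,h](ρ[h/c](ρ[b/e](T))))) → 8
  γ[h; MAX(d)→a]((T ⋈[e=b] (σ[b=4](S) ∪ π[b,h](ρ[h/c](ρ[b/e](T)))))) → 2

E1 result:
h | a
2 | 9
8 | 31
E2 result:
h | a
2 | 8
8 | 8
Witness: (8, 8) appears 0× in E1 but 1× in E2.

no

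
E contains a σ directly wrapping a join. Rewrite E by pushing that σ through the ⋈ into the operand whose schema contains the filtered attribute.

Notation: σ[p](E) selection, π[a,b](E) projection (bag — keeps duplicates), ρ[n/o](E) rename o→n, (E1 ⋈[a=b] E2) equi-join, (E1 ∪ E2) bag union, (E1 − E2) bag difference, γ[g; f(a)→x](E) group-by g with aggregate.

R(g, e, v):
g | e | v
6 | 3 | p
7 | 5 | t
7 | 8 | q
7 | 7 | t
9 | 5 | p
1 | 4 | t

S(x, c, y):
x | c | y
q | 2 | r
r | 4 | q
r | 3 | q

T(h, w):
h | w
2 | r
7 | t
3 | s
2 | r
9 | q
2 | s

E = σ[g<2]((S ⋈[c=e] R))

σ filters on g, owned by the right side.
E' = (S ⋈[c=e] σ[g<2](R))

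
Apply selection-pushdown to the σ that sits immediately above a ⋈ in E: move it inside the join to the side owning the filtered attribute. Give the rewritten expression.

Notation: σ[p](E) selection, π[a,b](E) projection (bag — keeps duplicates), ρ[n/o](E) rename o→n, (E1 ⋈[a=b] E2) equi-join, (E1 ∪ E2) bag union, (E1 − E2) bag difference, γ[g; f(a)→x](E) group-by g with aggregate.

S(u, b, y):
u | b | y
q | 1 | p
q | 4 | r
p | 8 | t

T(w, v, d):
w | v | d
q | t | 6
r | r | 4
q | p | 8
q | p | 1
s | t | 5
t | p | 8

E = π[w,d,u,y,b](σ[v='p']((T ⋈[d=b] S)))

σ filters on v, owned by the left side.
E' = π[w,d,u,y,b]((σ[v='p'](T) ⋈[d=b] S))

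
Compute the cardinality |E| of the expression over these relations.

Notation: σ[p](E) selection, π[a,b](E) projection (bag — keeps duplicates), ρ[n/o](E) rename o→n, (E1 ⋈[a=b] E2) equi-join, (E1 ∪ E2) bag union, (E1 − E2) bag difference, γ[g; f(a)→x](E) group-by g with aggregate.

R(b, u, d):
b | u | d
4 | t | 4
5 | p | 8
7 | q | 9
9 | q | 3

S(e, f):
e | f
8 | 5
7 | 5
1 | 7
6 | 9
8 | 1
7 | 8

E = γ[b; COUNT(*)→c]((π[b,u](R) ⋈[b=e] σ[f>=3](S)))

Per-node cardinality:
  R → 4
  π[b,u](R) → 4
  S → 6
  σ[f>=3](S) → 5
  (π[b,u](R) ⋈[b=e] σ[f>=3](S)) → 2
  γ[b; COUNT(*)→c]((π[b,u](R) ⋈[b=e] σ[f>=3](S))) → 1

|E| = 1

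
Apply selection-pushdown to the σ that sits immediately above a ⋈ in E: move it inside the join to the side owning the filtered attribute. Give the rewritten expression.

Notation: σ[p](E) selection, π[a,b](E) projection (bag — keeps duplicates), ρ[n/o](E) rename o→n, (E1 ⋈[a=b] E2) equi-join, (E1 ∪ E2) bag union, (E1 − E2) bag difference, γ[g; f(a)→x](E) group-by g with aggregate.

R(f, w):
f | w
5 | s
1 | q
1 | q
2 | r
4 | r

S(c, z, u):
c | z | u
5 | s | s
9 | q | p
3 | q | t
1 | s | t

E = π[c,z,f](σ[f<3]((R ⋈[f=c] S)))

σ filters on f, owned by the left side.
E' = π[c,z,f]((σ[f<3](R) ⋈[f=c] S))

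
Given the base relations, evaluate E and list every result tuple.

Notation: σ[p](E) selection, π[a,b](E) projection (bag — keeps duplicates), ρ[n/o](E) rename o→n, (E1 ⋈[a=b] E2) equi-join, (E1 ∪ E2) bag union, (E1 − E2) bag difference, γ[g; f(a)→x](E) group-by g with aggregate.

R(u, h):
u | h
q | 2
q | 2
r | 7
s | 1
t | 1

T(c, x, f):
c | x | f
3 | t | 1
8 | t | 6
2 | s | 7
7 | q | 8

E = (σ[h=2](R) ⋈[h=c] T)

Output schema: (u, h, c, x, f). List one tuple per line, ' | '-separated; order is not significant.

Stepwise |·|:
  R → 5
  σ[h=2](R) → 2
  T → 4
  (σ[h=2](R) ⋈[h=c] T) → 2

== RESULT ==
u | h | c | x | f
q | 2 | 2 | s | 7
q | 2 | 2 | s | 7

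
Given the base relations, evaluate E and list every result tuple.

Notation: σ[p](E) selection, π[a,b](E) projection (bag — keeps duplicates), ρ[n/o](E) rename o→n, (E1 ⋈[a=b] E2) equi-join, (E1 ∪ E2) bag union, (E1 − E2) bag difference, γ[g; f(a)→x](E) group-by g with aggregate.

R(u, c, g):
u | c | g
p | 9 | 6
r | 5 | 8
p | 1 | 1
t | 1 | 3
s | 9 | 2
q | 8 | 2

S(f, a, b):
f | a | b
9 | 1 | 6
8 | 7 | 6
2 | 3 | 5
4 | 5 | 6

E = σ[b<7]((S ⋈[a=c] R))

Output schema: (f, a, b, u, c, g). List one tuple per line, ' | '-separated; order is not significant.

Stepwise |·|:
  S → 4
  R → 6
  (S ⋈[a=c] R) → 3
  σ[b<7]((S ⋈[a=c] R)) → 3

== RESULT ==
f | a | b | u | c | g
4 | 5 | 6 | r | 5 | 8
9 | 1 | 6 | p | 1 | 1
9 | 1 | 6 | t | 1 | 3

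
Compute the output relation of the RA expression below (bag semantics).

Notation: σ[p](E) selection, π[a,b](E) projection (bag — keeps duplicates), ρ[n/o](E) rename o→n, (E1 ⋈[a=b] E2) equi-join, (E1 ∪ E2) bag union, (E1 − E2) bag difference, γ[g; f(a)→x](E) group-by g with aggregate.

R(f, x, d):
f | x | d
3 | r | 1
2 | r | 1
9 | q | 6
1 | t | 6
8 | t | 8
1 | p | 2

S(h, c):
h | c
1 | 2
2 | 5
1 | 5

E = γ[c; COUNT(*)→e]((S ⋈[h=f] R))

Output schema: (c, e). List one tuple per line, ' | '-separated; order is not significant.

Subexpression sizes:
  S → 3
  R → 6
  (S ⋈[h=f] R) → 5
  γ[c; COUNT(*)→e]((S ⋈[h=f] R)) → 2

== RESULT ==
c | e
2 | 2
5 | 3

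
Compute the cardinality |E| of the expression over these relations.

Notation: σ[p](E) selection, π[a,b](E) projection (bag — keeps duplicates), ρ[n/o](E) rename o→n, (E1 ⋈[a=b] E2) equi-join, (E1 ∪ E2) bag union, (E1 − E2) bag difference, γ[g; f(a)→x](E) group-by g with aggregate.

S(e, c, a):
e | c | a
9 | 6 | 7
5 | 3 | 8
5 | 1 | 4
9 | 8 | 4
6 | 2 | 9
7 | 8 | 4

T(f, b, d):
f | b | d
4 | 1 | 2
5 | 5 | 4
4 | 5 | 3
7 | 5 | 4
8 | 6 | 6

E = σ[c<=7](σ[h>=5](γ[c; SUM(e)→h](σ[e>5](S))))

Stepwise |·|:
  S → 6
  σ[e>5](S) → 4
  γ[c; SUM(e)→h](σ[e>5](S)) → 3
  σ[h>=5](γ[c; SUM(e)→h](σ[e>5](S))) → 3
  σ[c<=7](σ[h>=5](γ[c; SUM(e)→h](σ[e>5](S)))) → 2

|E| = 2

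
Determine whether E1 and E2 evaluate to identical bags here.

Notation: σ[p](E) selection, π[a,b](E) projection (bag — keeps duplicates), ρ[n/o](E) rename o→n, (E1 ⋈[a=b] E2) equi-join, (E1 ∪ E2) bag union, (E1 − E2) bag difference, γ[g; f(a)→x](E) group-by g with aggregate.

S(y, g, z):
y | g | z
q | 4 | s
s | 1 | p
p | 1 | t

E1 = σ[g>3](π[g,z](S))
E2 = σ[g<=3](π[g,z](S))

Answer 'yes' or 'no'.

E1 subexpression sizes:
  S → 3
  π[g,z](S) → 3
  σ[g>3](π[g,z](S)) → 1
E2 subexpression sizes:
  S → 3
  π[g,z](S) → 3
  σ[g<=3](π[g,z](S)) → 2

E1 result:
g | z
4 | s
E2 result:
g | z
1 | p
1 | t
Witness: (4, 's') appears 1× in E1 but 0× in E2.

no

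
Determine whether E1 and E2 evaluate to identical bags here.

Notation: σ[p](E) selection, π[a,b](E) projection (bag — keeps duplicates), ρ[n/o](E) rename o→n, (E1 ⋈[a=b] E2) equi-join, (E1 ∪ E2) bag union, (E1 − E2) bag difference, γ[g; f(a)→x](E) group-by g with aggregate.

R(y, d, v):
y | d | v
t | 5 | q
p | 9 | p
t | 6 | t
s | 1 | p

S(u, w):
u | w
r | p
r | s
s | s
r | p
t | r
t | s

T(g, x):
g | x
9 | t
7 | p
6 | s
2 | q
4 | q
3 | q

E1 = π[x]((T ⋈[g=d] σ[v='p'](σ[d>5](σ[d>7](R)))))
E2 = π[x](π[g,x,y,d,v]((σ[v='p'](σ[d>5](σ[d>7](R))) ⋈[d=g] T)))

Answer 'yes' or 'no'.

E1 per-node cardinality:
  T → 6
  R → 4
  σ[d>7](R) → 1
  σ[d>5](σ[d>7](R)) → 1
  σ[v='p'](σ[d>5](σ[d>7](R))) → 1
  (T ⋈[g=d] σ[v='p'](σ[d>5](σ[d>7](R)))) → 1
  π[x]((T ⋈[g=d] σ[v='p'](σ[d>5](σ[d>7](R))))) → 1
E2 per-node cardinality:
  R → 4
  σ[d>7](R) → 1
  σ[d>5](σ[d>7](R)) → 1
  σ[v='p'](σ[d>5](σ[d>7](R))) → 1
  T → 6
  (σ[v='p'](σ[d>5](σ[d>7](R))) ⋈[d=g] T) → 1
  π[g,x,y,d,v]((σ[v='p'](σ[d>5](σ[d>7](R))) ⋈[d=g] T)) → 1
  π[x](π[g,x,y,d,v]((σ[v='p'](σ[d>5](σ[d>7](R))) ⋈[d=g] T))) → 1

E1 and E2 produce the same multiset:
x
t

yes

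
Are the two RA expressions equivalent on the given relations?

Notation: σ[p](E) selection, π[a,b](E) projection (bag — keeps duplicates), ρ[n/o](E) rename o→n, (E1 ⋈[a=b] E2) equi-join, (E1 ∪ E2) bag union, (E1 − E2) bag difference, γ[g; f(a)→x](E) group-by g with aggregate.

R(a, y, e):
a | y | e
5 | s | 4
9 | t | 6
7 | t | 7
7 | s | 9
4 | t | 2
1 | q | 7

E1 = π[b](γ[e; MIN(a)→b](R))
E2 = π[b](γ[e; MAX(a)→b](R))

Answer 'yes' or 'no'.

E1 subexpression sizes:
  R → 6
  γ[e; MIN(a)→b](R) → 5
  π[b](γ[e; MIN(a)→b](R)) → 5
E2 subexpression sizes:
  R → 6
  γ[e; MAX(a)→b](R) → 5
  π[b](γ[e; MAX(a)→b](R)) → 5

E1 result:
b
1
4
5
7
9
E2 result:
b
4
5
7
7
9
Witness: (1,) appears 1× in E1 but 0× in E2.

no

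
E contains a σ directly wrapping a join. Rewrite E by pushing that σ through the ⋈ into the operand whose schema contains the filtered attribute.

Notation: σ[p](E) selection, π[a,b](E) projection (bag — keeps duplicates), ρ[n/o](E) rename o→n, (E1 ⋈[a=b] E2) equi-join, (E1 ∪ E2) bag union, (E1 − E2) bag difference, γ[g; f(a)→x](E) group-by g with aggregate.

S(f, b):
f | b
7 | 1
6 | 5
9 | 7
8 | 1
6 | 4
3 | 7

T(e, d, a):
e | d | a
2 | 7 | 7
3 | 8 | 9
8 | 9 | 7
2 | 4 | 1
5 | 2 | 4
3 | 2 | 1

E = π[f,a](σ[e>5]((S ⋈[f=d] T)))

σ filters on e, owned by the right side.
E' = π[f,a]((S ⋈[f=d] σ[e>5](T)))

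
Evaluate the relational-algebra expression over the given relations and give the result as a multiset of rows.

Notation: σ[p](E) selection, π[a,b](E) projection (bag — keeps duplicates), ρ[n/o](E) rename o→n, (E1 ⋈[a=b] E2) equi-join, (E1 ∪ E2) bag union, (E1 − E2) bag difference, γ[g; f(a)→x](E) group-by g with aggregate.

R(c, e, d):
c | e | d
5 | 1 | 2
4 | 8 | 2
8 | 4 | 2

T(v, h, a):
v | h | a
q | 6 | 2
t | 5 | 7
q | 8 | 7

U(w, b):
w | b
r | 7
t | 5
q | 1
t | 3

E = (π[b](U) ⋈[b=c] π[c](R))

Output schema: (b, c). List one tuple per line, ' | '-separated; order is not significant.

Row counts bottom-up:
  U → 4
  π[b](U) → 4
  R → 3
  π[c](R) → 3
  (π[b](U) ⋈[b=c] π[c](R)) → 1

== RESULT ==
b | c
5 | 5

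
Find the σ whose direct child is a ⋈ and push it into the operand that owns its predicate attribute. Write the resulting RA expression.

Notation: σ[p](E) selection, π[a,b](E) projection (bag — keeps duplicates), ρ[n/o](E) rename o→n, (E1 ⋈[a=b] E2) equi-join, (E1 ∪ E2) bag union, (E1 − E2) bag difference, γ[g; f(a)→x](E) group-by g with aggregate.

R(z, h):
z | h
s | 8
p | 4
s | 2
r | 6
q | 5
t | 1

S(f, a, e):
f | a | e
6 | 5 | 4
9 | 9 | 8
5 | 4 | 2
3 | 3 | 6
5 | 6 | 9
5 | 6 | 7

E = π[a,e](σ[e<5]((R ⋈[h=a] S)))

σ filters on e, owned by the right side.
E' = π[a,e]((R ⋈[h=a] σ[e<5](S)))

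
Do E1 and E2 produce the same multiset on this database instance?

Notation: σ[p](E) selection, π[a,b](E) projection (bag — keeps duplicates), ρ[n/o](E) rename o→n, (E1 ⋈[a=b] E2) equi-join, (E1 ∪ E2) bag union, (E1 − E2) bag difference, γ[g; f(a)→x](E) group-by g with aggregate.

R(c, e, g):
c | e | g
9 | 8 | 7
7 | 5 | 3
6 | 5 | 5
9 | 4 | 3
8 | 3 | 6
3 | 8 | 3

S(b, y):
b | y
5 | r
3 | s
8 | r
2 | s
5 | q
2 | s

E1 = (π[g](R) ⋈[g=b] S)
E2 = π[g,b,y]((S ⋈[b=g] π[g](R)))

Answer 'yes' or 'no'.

E1 per-node cardinality:
  R → 6
  π[g](R) → 6
  S → 6
  (π[g](R) ⋈[g=b] S) → 5
E2 per-node cardinality:
  S → 6
  R → 6
  π[g](R) → 6
  (S ⋈[b=g] π[g](R)) → 5
  π[g,b,y]((S ⋈[b=g] π[g](R))) → 5

E1 and E2 produce the same multiset:
g | b | y
3 | 3 | s
3 | 3 | s
3 | 3 | s
5 | 5 | q
5 | 5 | r

yes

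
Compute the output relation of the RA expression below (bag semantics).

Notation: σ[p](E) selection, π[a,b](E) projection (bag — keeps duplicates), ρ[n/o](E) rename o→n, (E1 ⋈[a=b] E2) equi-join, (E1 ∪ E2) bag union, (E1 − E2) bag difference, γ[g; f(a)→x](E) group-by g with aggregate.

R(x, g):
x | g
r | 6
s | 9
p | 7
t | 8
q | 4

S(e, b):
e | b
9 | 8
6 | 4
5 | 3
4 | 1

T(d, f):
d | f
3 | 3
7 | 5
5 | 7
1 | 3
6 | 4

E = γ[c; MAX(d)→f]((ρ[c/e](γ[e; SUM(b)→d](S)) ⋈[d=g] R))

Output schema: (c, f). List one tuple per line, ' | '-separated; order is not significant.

Row counts bottom-up:
  S → 4
  γ[e; SUM(b)→d](S) → 4
  ρ[c/e](γ[e; SUM(b)→d](S)) → 4
  R → 5
  (ρ[c/e](γ[e; SUM(b)→d](S)) ⋈[d=g] R) → 2
  γ[c; MAX(d)→f]((ρ[c/e](γ[e; SUM(b)→d](S)) ⋈[d=g] R)) → 2

== RESULT ==
c | f
6 | 4
9 | 8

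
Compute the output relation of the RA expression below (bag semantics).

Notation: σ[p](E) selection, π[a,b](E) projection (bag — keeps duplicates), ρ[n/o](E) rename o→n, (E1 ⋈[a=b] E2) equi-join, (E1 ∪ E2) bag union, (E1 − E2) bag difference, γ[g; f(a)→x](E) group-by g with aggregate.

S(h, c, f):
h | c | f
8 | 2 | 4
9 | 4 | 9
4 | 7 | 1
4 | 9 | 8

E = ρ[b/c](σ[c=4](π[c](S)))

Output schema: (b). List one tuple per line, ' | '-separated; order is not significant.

Row counts bottom-up:
  S → 4
  π[c](S) → 4
  σ[c=4](π[c](S)) → 1
  ρ[b/c](σ[c=4](π[c](S))) → 1

== RESULT ==
b
4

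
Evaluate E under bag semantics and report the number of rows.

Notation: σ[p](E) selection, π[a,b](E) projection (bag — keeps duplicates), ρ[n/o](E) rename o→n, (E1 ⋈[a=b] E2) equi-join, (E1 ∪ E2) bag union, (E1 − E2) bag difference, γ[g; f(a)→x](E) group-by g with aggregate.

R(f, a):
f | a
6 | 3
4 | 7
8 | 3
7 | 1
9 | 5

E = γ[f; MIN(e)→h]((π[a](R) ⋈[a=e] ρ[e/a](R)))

Row counts bottom-up:
  R → 5
  π[a](R) → 5
  R → 5
  ρ[e/a](R) → 5
  (π[a](R) ⋈[a=e] ρ[e/a](R)) → 7
  γ[f; MIN(e)→h]((π[a](R) ⋈[a=e] ρ[e/a](R))) → 5

|E| = 5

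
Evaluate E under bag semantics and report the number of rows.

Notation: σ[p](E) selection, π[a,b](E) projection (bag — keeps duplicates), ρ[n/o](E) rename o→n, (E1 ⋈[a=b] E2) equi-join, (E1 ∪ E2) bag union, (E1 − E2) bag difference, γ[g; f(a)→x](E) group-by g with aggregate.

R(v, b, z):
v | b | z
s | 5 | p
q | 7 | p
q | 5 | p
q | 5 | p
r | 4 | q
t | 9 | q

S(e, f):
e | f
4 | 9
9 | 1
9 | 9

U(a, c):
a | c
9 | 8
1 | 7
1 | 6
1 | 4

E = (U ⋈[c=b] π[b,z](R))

Subexpression sizes:
  U → 4
  R → 6
  π[b,z](R) → 6
  (U ⋈[c=b] π[b,z](R)) → 2

|E| = 2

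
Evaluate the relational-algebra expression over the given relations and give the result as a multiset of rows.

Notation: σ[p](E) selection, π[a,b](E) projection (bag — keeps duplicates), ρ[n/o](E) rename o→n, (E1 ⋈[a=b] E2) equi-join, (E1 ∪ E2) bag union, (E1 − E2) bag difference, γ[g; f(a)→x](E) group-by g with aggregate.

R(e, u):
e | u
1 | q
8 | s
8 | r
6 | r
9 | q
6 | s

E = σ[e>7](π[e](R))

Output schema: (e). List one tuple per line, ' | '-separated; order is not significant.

Per-node cardinality:
  R → 6
  π[e](R) → 6
  σ[e>7](π[e](R)) → 3

== RESULT ==
e
8
8
9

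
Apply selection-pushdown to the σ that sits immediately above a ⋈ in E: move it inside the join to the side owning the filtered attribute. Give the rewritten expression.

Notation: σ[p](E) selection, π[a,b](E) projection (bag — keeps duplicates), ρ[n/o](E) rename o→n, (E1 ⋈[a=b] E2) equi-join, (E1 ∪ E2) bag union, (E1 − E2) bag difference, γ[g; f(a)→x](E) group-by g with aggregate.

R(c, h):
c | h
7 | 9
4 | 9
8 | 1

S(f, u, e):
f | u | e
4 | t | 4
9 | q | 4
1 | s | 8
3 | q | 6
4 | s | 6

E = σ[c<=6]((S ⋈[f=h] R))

σ filters on c, owned by the right side.
E' = (S ⋈[f=h] σ[c<=6](R))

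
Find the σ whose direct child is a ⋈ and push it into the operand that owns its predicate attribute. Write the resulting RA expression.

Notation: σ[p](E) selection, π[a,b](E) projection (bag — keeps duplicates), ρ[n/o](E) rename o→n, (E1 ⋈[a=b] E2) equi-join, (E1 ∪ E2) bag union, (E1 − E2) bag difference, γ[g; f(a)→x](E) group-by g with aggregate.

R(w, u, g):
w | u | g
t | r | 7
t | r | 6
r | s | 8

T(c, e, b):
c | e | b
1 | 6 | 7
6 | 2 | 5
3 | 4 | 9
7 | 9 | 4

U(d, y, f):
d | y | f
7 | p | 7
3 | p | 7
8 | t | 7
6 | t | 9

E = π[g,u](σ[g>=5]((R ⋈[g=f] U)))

σ filters on g, owned by the left side.
E' = π[g,u]((σ[g>=5](R) ⋈[g=f] U))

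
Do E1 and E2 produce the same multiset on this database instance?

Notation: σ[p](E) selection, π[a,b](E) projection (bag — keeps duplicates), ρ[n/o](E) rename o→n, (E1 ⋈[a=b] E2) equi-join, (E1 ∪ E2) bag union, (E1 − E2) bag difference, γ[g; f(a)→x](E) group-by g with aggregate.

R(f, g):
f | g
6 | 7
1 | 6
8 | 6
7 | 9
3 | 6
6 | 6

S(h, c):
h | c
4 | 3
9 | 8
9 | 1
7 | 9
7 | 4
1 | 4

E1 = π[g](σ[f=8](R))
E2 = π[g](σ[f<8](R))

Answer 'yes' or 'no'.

E1 per-node cardinality:
  R → 6
  σ[f=8](R) → 1
  π[g](σ[f=8](R)) → 1
E2 per-node cardinality:
  R → 6
  σ[f<8](R) → 5
  π[g](σ[f<8](R)) → 5

E1 result:
g
6
E2 result:
g
6
6
6
7
9
Witness: (6,) appears 1× in E1 but 3× in E2.

no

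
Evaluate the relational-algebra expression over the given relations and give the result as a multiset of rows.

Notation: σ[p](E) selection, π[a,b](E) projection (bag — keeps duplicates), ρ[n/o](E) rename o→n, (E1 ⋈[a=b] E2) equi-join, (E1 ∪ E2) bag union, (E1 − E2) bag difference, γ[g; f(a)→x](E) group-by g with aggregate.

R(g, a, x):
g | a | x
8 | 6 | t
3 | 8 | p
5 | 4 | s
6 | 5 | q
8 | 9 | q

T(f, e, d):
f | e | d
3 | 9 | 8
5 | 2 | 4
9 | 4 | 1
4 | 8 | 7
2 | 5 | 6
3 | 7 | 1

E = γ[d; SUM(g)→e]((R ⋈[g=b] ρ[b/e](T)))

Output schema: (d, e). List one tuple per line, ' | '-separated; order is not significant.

Row counts bottom-up:
  R → 5
  T → 6
  ρ[b/e](T) → 6
  (R ⋈[g=b] ρ[b/e](T)) → 3
  γ[d; SUM(g)→e]((R ⋈[g=b] ρ[b/e](T))) → 2

== RESULT ==
d | e
6 | 5
7 | 16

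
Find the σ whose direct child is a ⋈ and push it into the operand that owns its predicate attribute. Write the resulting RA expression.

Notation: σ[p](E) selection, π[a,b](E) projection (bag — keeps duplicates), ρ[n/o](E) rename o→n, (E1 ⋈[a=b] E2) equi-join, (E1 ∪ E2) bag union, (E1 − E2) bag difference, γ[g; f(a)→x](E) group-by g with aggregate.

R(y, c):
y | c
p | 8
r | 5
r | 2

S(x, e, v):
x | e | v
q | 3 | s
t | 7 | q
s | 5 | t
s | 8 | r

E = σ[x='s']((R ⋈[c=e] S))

σ filters on x, owned by the right side.
E' = (R ⋈[c=e] σ[x='s'](S))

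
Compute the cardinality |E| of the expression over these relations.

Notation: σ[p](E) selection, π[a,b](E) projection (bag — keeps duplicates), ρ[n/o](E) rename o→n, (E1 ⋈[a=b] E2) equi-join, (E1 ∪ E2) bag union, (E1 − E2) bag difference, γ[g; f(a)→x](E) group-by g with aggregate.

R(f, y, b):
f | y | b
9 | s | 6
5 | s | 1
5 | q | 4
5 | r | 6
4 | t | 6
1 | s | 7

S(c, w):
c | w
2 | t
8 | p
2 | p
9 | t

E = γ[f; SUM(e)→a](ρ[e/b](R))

Stepwise |·|:
  R → 6
  ρ[e/b](R) → 6
  γ[f; SUM(e)→a](ρ[e/b](R)) → 4

|E| = 4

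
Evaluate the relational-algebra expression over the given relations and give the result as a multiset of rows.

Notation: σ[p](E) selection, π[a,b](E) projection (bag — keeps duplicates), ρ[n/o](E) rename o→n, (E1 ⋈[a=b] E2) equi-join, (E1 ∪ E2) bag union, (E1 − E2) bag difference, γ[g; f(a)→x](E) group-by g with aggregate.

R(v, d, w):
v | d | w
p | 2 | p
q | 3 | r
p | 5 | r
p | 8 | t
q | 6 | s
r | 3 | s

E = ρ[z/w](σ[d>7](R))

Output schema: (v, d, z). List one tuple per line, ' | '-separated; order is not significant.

Per-node cardinality:
  R → 6
  σ[d>7](R) → 1
  ρ[z/w](σ[d>7](R)) → 1

== RESULT ==
v | d | z
p | 8 | t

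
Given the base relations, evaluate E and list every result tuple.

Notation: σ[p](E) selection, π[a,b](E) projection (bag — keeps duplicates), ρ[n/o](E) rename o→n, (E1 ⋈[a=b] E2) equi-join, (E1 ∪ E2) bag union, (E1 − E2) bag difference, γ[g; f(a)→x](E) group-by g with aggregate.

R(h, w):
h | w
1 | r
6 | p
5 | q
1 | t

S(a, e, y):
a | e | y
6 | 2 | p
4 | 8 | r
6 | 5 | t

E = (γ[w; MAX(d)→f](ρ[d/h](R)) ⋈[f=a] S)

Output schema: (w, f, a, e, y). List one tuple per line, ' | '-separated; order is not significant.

Subexpression sizes:
  R → 4
  ρ[d/h](R) → 4
  γ[w; MAX(d)→f](ρ[d/h](R)) → 4
  S → 3
  (γ[w; MAX(d)→f](ρ[d/h](R)) ⋈[f=a] S) → 2

== RESULT ==
w | f | a | e | y
p | 6 | 6 | 2 | p
p | 6 | 6 | 5 | t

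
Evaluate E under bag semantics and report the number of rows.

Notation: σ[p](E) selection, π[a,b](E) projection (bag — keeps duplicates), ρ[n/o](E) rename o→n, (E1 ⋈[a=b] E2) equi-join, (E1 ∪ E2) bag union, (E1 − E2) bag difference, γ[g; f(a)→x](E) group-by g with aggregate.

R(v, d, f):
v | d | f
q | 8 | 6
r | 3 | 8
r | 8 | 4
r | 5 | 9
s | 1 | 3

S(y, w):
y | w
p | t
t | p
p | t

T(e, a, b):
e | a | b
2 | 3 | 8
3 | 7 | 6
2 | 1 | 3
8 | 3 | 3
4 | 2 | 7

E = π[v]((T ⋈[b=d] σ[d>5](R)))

Subexpression sizes:
  T → 5
  R → 5
  σ[d>5](R) → 2
  (T ⋈[b=d] σ[d>5](R)) → 2
  π[v]((T ⋈[b=d] σ[d>5](R))) → 2

|E| = 2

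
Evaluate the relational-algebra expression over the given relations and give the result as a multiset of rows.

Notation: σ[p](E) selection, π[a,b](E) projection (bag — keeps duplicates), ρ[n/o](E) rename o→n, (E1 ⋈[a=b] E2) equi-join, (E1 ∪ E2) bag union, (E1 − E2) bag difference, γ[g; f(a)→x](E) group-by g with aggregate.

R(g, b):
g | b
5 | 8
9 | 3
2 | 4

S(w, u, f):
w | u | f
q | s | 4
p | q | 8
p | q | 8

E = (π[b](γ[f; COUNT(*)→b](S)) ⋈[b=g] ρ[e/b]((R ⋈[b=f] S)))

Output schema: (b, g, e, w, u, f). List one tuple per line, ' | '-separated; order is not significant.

Subexpression sizes:
  S → 3
  γ[f; COUNT(*)→b](S) → 2
  π[b](γ[f; COUNT(*)→b](S)) → 2
  R → 3
  S → 3
  (R ⋈[b=f] S) → 3
  ρ[e/b]((R ⋈[b=f] S)) → 3
  (π[b](γ[f; COUNT(*)→b](S)) ⋈[b=g] ρ[e/b]((R ⋈[b=f] S))) → 1

== RESULT ==
b | g | e | w | u | f
2 | 2 | 4 | q | s | 4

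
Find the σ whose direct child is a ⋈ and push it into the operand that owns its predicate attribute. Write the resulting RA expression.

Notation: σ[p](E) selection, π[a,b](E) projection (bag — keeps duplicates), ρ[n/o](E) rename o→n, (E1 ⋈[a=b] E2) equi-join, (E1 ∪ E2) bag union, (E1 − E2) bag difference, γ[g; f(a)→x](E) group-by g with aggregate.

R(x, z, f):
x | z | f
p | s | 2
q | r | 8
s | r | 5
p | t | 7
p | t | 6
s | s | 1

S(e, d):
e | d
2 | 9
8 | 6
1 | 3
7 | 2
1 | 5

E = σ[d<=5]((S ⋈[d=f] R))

σ filters on d, owned by the left side.
E' = (σ[d<=5](S) ⋈[d=f] R)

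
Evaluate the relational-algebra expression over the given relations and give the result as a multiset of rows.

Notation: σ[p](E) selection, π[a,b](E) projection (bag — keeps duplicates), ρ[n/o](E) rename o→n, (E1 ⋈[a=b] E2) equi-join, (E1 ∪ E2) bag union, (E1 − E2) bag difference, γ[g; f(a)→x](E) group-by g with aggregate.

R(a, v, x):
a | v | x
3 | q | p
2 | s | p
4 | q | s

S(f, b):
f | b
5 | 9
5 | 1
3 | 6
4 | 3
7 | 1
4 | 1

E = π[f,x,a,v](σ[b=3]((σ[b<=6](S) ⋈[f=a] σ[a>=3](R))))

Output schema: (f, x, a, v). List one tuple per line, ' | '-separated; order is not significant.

Per-node cardinality:
  S → 6
  σ[b<=6](S) → 5
  R → 3
  σ[a>=3](R) → 2
  (σ[b<=6](S) ⋈[f=a] σ[a>=3](R)) → 3
  σ[b=3]((σ[b<=6](S) ⋈[f=a] σ[a>=3](R))) → 1
  π[f,x,a,v](σ[b=3]((σ[b<=6](S) ⋈[f=a] σ[a>=3](R)))) → 1

== RESULT ==
f | x | a | v
4 | s | 4 | q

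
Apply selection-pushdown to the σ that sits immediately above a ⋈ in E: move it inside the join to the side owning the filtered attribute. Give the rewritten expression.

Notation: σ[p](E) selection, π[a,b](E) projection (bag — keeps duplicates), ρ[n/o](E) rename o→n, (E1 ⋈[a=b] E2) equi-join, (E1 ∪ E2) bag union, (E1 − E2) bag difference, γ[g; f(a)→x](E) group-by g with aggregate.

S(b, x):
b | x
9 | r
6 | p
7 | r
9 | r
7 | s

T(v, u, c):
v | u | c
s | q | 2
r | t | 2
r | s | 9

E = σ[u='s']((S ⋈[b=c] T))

σ filters on u, owned by the right side.
E' = (S ⋈[b=c] σ[u='s'](T))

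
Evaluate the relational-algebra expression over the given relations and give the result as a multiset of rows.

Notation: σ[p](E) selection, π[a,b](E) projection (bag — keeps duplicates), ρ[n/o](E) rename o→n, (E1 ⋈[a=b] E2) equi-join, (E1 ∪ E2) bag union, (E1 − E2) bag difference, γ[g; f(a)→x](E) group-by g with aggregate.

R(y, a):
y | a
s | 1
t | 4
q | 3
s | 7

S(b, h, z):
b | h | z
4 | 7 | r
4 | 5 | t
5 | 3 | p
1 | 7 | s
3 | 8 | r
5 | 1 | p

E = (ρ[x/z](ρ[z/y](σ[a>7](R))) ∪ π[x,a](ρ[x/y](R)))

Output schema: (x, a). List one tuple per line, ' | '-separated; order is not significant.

Subexpression sizes:
  R → 4
  σ[a>7](R) → 0
  ρ[z/y](σ[a>7](R)) → 0
  ρ[x/z](ρ[z/y](σ[a>7](R))) → 0
  R → 4
  ρ[x/y](R) → 4
  π[x,a](ρ[x/y](R)) → 4
  (ρ[x/z](ρ[z/y](σ[a>7](R))) ∪ π[x,a](ρ[x/y](R))) → 4

== RESULT ==
x | a
q | 3
s | 1
s | 7
t | 4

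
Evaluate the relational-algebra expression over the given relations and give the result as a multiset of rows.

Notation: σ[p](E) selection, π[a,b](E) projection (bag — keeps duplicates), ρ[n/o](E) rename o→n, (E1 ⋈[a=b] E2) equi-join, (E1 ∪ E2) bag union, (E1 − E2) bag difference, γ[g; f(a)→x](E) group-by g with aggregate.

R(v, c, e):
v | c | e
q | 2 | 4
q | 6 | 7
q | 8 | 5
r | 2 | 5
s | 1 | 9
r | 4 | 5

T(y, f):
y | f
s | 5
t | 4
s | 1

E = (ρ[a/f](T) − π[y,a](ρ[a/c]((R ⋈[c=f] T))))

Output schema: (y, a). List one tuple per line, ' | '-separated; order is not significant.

Subexpression sizes:
  T → 3
  ρ[a/f](T) → 3
  R → 6
  T → 3
  (R ⋈[c=f] T) → 2
  ρ[a/c]((R ⋈[c=f] T)) → 2
  π[y,a](ρ[a/c]((R ⋈[c=f] T))) → 2
  (ρ[a/f](T) − π[y,a](ρ[a/c]((R ⋈[c=f] T)))) → 1

== RESULT ==
y | a
s | 5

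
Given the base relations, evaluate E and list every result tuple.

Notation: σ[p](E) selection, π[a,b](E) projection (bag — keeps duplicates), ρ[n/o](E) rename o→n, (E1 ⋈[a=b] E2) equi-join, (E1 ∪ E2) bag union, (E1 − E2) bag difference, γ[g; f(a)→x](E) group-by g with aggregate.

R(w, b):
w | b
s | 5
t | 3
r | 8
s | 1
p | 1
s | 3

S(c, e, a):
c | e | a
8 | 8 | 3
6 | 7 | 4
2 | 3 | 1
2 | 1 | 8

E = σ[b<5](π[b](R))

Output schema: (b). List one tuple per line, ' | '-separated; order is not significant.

Subexpression sizes:
  R → 6
  π[b](R) → 6
  σ[b<5](π[b](R)) → 4

== RESULT ==
b
1
1
3
3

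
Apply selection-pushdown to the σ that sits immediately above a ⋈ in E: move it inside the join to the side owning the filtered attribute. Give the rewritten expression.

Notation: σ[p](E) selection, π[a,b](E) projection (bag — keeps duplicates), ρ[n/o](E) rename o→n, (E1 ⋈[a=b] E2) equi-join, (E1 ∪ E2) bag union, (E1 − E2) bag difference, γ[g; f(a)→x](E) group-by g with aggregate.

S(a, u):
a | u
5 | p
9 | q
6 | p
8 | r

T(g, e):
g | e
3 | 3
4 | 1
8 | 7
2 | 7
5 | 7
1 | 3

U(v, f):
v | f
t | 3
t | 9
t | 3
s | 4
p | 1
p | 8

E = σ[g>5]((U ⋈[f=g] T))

σ filters on g, owned by the right side.
E' = (U ⋈[f=g] σ[g>5](T))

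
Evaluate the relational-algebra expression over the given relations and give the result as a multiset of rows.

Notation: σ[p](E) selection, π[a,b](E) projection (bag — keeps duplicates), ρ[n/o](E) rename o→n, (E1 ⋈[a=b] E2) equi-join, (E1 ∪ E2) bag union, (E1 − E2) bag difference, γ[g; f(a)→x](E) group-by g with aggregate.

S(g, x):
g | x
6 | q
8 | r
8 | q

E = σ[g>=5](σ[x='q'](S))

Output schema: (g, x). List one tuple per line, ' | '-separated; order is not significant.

Per-node cardinality:
  S → 3
  σ[x='q'](S) → 2
  σ[g>=5](σ[x='q'](S)) → 2

== RESULT ==
g | x
6 | q
8 | q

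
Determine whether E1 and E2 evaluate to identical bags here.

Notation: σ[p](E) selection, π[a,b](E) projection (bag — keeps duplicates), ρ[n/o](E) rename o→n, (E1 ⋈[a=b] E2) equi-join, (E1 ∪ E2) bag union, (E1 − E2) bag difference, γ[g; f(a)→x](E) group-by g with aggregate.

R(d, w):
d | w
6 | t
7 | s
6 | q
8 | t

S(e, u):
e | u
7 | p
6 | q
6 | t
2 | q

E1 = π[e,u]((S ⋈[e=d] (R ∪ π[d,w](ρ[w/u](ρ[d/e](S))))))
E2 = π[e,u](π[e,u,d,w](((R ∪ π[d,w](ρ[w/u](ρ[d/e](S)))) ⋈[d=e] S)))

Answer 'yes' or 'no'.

E1 stepwise |·|:
  S → 4
  R → 4
  S → 4
  ρ[d/e](S) → 4
  ρ[w/u](ρ[d/e](S)) → 4
  π[d,w](ρ[w/u](ρ[d/e](S))) → 4
  (R ∪ π[d,w](ρ[w/u](ρ[d/e](S)))) → 8
  (S ⋈[e=d] (R ∪ π[d,w](ρ[w/u](ρ[d/e](S))))) → 11
  π[e,u]((S ⋈[e=d] (R ∪ π[d,w](ρ[w/u](ρ[d/e](S)))))) → 11
E2 stepwise |·|:
  R → 4
  S → 4
  ρ[d/e](S) → 4
  ρ[w/u](ρ[d/e](S)) → 4
  π[d,w](ρ[w/u](ρ[d/e](S))) → 4
  (R ∪ π[d,w](ρ[w/u](ρ[d/e](S)))) → 8
  S → 4
  ((R ∪ π[d,w](ρ[w/u](ρ[d/e](S)))) ⋈[d=e] S) → 11
  π[e,u,d,w](((R ∪ π[d,w](ρ[w/u](ρ[d/e](S)))) ⋈[d=e] S)) → 11
  π[e,u](π[e,u,d,w](((R ∪ π[d,w](ρ[w/u](ρ[d/e](S)))) ⋈[d=e] S))) → 11

E1 and E2 produce the same multiset:
e | u
2 | q
6 | q
6 | q
6 | q
6 | q
6 | t
6 | t
6 | t
6 | t
7 | p
7 | p

yes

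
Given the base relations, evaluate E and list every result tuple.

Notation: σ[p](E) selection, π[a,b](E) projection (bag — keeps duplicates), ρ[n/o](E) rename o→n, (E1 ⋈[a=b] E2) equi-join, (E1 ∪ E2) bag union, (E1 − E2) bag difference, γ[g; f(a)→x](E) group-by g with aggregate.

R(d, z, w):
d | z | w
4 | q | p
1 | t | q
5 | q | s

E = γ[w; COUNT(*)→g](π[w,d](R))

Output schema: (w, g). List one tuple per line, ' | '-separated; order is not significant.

Subexpression sizes:
  R → 3
  π[w,d](R) → 3
  γ[w; COUNT(*)→g](π[w,d](R)) → 3

== RESULT ==
w | g
p | 1
q | 1
s | 1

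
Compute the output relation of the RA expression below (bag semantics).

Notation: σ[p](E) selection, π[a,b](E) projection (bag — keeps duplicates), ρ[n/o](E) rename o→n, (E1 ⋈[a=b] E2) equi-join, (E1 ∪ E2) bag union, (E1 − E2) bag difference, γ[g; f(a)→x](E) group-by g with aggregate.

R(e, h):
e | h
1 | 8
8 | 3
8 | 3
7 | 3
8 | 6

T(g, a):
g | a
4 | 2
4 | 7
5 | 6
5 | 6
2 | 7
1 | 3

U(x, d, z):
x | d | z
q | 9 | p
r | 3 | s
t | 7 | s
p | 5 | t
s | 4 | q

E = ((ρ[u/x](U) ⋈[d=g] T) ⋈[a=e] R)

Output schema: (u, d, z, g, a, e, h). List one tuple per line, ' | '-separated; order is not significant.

Stepwise |·|:
  U → 5
  ρ[u/x](U) → 5
  T → 6
  (ρ[u/x](U) ⋈[d=g] T) → 4
  R → 5
  ((ρ[u/x](U) ⋈[d=g] T) ⋈[a=e] R) → 1

== RESULT ==
u | d | z | g | a | e | h
s | 4 | q | 4 | 7 | 7 | 3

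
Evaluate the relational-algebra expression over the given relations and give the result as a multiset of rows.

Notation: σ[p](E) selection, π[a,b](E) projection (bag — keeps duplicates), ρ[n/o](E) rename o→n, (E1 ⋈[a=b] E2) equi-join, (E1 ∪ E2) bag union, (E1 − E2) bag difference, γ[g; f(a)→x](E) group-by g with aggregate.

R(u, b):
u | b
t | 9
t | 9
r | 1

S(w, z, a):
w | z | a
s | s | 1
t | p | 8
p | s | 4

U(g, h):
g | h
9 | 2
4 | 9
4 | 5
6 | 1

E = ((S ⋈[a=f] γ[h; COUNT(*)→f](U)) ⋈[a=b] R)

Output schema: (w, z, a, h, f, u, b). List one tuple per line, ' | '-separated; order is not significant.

Per-node cardinality:
  S → 3
  U → 4
  γ[h; COUNT(*)→f](U) → 4
  (S ⋈[a=f] γ[h; COUNT(*)→f](U)) → 4
  R → 3
  ((S ⋈[a=f] γ[h; COUNT(*)→f](U)) ⋈[a=b] R) → 4

== RESULT ==
w | z | a | h | f | u | b
s | s | 1 | 1 | 1 | r | 1
s | s | 1 | 2 | 1 | r | 1
s | s | 1 | 5 | 1 | r | 1
s | s | 1 | 9 | 1 | r | 1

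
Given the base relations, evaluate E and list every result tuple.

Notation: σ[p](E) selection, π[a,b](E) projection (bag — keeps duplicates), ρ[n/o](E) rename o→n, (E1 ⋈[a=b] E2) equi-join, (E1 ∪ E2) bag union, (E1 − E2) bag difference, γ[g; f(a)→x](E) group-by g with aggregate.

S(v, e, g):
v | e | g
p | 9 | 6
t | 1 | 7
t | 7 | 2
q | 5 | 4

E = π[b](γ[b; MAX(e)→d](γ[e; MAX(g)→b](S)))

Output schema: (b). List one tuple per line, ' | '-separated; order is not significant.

Subexpression sizes:
  S → 4
  γ[e; MAX(g)→b](S) → 4
  γ[b; MAX(e)→d](γ[e; MAX(g)→b](S)) → 4
  π[b](γ[b; MAX(e)→d](γ[e; MAX(g)→b](S))) → 4

== RESULT ==
b
2
4
6
7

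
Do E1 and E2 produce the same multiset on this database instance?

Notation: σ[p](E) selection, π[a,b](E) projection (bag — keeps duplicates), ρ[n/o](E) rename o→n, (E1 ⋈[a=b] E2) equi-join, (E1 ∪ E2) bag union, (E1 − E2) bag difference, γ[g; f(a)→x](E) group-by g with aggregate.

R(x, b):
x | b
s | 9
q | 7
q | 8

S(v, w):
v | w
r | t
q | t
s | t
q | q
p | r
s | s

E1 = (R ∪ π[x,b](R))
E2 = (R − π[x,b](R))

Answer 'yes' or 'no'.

E1 per-node cardinality:
  R → 3
  R → 3
  π[x,b](R) → 3
  (R ∪ π[x,b](R)) → 6
E2 per-node cardinality:
  R → 3
  R → 3
  π[x,b](R) → 3
  (R − π[x,b](R)) → 0

E1 result:
x | b
q | 7
q | 7
q | 8
q | 8
s | 9
s | 9
E2 result:
x | b
(0 rows)
Witness: ('q', 8) appears 2× in E1 but 0× in E2.

no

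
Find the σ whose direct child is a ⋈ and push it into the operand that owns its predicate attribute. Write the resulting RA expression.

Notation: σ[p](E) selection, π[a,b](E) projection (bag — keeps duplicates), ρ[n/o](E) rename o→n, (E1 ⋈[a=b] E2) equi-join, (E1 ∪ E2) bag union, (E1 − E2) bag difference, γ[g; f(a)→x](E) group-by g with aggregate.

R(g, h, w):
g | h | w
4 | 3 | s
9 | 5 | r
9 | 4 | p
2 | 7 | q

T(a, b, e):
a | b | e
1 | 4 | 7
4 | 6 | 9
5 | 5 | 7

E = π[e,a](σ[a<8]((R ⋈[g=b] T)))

σ filters on a, owned by the right side.
E' = π[e,a]((R ⋈[g=b] σ[a<8](T)))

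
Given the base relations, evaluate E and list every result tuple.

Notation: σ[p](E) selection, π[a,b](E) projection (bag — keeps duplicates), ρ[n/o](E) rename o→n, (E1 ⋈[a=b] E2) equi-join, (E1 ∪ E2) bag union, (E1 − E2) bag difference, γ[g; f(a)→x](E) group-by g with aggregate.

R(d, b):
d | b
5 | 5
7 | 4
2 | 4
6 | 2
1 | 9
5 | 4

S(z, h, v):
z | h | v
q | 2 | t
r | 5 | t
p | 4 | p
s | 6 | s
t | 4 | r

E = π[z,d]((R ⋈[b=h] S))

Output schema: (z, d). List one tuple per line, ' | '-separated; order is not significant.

Row counts bottom-up:
  R → 6
  S → 5
  (R ⋈[b=h] S) → 8
  π[z,d]((R ⋈[b=h] S)) → 8

== RESULT ==
z | d
p | 2
p | 5
p | 7
q | 6
r | 5
t | 2
t | 5
t | 7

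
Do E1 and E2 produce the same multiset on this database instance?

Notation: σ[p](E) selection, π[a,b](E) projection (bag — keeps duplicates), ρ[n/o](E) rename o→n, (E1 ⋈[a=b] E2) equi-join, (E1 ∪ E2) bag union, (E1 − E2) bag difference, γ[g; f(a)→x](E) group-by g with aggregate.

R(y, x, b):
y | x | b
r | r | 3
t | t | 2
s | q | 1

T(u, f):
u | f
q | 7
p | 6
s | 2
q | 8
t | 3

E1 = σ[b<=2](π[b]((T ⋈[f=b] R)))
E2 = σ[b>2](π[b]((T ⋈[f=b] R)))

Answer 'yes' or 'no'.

E1 row counts bottom-up:
  T → 5
  R → 3
  (T ⋈[f=b] R) → 2
  π[b]((T ⋈[f=b] R)) → 2
  σ[b<=2](π[b]((T ⋈[f=b] R))) → 1
E2 row counts bottom-up:
  T → 5
  R → 3
  (T ⋈[f=b] R) → 2
  π[b]((T ⋈[f=b] R)) → 2
  σ[b>2](π[b]((T ⋈[f=b] R))) → 1

E1 result:
b
2
E2 result:
b
3
Witness: (2,) appears 1× in E1 but 0× in E2.

no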